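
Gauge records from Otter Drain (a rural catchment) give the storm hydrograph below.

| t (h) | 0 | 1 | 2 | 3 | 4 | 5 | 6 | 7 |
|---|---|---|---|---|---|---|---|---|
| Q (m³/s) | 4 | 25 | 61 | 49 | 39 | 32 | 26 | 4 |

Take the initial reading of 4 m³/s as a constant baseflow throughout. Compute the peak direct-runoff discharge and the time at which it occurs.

Q_p = 57.0 m³/s at t = 2 h

Subtracting baseflow gives direct-runoff ordinates: 0.0, 21.0, 57.0, 45.0, 35.0, 28.0, 22.0, 0.0 m³/s.
The maximum is 57.0 m³/s, occurring at the reading for t = 2 h.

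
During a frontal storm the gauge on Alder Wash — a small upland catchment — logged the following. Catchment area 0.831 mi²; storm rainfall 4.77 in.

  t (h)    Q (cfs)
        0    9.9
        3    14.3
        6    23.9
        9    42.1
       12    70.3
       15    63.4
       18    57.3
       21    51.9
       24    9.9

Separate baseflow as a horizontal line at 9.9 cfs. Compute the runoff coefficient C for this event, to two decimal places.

ΣQ_DR = 253.9 cfs; V = ΣQ_DR·Δt = 2.742 × 10^6 ft³.
Runoff depth d = V / A = 1.420 in.
C = d / P = 1.420 / 4.77 = 0.30.

C ≈ 0.30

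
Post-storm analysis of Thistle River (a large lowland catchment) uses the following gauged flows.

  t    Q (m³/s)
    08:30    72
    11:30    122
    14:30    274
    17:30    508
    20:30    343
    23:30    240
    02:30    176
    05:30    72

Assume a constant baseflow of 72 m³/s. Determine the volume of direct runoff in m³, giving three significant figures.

Direct-runoff ordinates (Q − Q_b): 0.0, 50.0, 202.0, 436.0, 271.0, 168.0, 104.0, 0.0 m³/s.
ΣQ_DR = 1231 m³/s.
With Δt = 3 h = 10800 s, V = ΣQ_DR · Δt = 1231 × 10800 = 1.33 × 10^7 m³.

V ≈ 1.33 × 10^7 m³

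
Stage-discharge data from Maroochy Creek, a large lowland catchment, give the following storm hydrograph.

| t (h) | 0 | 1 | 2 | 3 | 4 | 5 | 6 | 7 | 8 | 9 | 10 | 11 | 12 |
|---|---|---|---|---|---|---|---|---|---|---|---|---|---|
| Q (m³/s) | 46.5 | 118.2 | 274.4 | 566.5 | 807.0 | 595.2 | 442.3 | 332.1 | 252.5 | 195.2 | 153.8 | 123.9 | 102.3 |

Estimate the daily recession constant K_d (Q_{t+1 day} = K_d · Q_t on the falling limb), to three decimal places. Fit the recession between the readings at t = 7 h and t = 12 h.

K_d ≈ 0.004

Between t = 7 h and t = 12 h the flow falls from 332.1 to 102.3 m³/s over 5×1 h = 5 h.
Per-interval ratio K = (102.3/332.1)^(1/5) = 0.7902; K_d = K^(24/1) = 0.004.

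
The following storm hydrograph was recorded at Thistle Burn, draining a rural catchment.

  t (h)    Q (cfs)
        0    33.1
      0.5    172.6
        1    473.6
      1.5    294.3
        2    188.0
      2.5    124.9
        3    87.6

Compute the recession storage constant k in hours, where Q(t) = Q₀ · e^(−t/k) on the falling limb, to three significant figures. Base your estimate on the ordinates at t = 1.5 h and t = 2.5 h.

On the falling limb, Q drops from 294.3 to 124.9 cfs between t = 1.5 h and t = 2.5 h (Δt = 1 h).
k = −Δt / ln(Q₂/Q₁) = −1 / ln(124.9/294.3) = 1.17 h.

k ≈ 1.17 h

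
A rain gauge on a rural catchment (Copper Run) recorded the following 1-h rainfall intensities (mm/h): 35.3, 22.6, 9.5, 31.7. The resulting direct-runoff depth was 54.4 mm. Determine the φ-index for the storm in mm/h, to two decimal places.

Only the 3 blocks with intensity above φ contribute runoff: 35.3, 22.6, 31.7 mm/h.
Σ(I−φ)·Δt = d  ⇒  (35.3+22.6+31.7 − 3φ)·1 = 54.4
φ = (89.60 − 54.4/1) / 3 = 11.73 mm/h.

φ ≈ 11.73 mm/h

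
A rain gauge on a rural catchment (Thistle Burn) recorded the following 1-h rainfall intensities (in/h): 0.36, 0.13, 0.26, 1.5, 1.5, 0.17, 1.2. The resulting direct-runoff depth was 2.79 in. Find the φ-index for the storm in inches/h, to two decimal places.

φ ≈ 0.47 in/h

Only the 3 blocks with intensity above φ contribute runoff: 1.5, 1.5, 1.2 in/h.
Σ(I−φ)·Δt = d  ⇒  (1.5+1.5+1.2 − 3φ)·1 = 2.79
φ = (4.200 − 2.79/1) / 3 = 0.47 in/h.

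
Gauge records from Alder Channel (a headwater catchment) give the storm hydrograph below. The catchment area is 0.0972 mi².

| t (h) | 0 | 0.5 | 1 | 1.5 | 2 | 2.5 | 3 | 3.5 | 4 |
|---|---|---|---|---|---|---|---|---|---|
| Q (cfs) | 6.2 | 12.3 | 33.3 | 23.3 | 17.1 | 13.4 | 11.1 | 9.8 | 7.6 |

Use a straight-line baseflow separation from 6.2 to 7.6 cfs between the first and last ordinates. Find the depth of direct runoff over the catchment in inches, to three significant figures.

Direct runoff: 0.00, 5.92, 26.75, 16.57, 10.20, 6.33, 3.85, 2.38, 0.00 cfs; ΣQ_DR = 72.00 cfs.
V = ΣQ_DR · Δt = 72.00 × 1800 s = 1.296 × 10^5 ft³.
Over A = 0.0972 mi², depth = V / A = 0.574 in.

d ≈ 0.574 in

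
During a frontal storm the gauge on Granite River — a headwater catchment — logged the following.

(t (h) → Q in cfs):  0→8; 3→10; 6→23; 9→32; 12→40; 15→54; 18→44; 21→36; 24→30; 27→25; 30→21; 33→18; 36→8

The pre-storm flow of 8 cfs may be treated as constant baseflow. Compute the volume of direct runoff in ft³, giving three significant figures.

Direct-runoff ordinates (Q − Q_b): 0.0, 2.0, 15.0, 24.0, 32.0, 46.0, 36.0, 28.0, 22.0, 17.0, 13.0, 10.0, 0.0 cfs.
ΣQ_DR = 245.0 cfs.
With Δt = 3 h = 10800 s, V = ΣQ_DR · Δt = 245.0 × 10800 = 2.65 × 10^6 ft³.

V ≈ 2.65 × 10^6 ft³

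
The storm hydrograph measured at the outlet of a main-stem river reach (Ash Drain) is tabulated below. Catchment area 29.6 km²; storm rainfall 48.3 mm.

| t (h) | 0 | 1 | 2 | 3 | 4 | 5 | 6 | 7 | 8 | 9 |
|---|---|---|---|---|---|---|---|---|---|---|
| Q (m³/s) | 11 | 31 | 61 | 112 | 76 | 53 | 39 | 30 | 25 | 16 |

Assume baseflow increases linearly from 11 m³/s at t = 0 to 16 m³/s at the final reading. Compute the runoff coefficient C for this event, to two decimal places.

C ≈ 0.80

ΣQ_DR = 319.0 m³/s; V = ΣQ_DR·Δt = 1.148 × 10^6 m³.
Runoff depth d = V / A = 38.80 mm.
C = d / P = 38.80 / 48.3 = 0.80.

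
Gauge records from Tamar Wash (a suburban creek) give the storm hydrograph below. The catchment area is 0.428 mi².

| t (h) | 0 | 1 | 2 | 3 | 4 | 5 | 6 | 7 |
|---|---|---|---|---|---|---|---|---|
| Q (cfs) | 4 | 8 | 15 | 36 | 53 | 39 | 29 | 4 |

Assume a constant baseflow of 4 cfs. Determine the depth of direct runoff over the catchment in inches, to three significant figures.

d ≈ 0.565 in

Direct runoff: 0.0, 4.0, 11.0, 32.0, 49.0, 35.0, 25.0, 0.0 cfs; ΣQ_DR = 156.0 cfs.
V = ΣQ_DR · Δt = 156.0 × 3600 s = 5.616 × 10^5 ft³.
Over A = 0.428 mi², depth = V / A = 0.565 in.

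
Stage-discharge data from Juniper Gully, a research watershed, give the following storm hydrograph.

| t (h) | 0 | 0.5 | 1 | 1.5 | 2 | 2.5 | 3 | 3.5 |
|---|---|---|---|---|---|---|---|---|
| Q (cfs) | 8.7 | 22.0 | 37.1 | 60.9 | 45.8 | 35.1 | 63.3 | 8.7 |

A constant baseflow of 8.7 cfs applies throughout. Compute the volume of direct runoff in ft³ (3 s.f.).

Direct-runoff ordinates (Q − Q_b): 0.0, 13.3, 28.4, 52.2, 37.1, 26.4, 54.6, 0.0 cfs.
ΣQ_DR = 212.0 cfs.
With Δt = 0.5 h = 1800 s, V = ΣQ_DR · Δt = 212.0 × 1800 = 3.82 × 10^5 ft³.

V ≈ 3.82 × 10^5 ft³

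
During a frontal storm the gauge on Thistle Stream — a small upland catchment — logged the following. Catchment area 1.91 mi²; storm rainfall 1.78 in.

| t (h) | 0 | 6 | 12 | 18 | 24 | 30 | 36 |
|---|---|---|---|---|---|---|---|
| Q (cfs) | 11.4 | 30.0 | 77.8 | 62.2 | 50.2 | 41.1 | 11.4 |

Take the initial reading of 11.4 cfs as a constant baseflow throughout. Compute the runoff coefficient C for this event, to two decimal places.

C ≈ 0.56

ΣQ_DR = 204.3 cfs; V = ΣQ_DR·Δt = 4.413 × 10^6 ft³.
Runoff depth d = V / A = 0.9945 in.
C = d / P = 0.9945 / 1.78 = 0.56.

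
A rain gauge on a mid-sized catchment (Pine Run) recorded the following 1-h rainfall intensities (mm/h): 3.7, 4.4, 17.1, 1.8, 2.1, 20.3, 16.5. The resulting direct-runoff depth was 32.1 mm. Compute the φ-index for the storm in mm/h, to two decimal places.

Only the 3 blocks with intensity above φ contribute runoff: 17.1, 20.3, 16.5 mm/h.
Σ(I−φ)·Δt = d  ⇒  (17.1+20.3+16.5 − 3φ)·1 = 32.1
φ = (53.90 − 32.1/1) / 3 = 7.27 mm/h.

φ ≈ 7.27 mm/h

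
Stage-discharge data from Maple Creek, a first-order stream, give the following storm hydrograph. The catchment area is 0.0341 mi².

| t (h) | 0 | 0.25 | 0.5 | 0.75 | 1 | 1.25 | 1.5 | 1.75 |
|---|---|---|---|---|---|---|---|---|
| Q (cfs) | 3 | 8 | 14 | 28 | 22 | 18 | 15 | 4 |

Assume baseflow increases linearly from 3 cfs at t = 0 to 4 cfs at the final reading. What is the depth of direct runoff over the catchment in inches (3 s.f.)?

Direct runoff: 0.00, 4.86, 10.71, 24.57, 18.43, 14.29, 11.14, 0.00 cfs; ΣQ_DR = 84.00 cfs.
V = ΣQ_DR · Δt = 84.00 × 900 s = 75600 ft³.
Over A = 0.0341 mi², depth = V / A = 0.954 in.

d ≈ 0.954 in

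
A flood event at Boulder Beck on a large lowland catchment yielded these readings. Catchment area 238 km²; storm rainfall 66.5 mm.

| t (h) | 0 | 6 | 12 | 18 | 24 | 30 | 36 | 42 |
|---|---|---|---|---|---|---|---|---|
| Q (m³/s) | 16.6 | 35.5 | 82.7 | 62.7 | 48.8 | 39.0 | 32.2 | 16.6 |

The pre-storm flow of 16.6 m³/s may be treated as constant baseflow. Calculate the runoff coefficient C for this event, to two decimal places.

C ≈ 0.27

ΣQ_DR = 201.3 m³/s; V = ΣQ_DR·Δt = 4.348 × 10^6 m³.
Runoff depth d = V / A = 18.27 mm.
C = d / P = 18.27 / 66.5 = 0.27.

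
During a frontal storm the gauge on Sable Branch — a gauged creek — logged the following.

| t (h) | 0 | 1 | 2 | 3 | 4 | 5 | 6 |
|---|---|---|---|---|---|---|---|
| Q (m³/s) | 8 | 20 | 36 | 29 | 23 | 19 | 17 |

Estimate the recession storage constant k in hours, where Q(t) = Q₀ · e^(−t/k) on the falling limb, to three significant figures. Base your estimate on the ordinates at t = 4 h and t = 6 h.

On the falling limb, Q drops from 23 to 17 m³/s between t = 4 h and t = 6 h (Δt = 2 h).
k = −Δt / ln(Q₂/Q₁) = −2 / ln(17/23) = 6.62 h.

k ≈ 6.62 h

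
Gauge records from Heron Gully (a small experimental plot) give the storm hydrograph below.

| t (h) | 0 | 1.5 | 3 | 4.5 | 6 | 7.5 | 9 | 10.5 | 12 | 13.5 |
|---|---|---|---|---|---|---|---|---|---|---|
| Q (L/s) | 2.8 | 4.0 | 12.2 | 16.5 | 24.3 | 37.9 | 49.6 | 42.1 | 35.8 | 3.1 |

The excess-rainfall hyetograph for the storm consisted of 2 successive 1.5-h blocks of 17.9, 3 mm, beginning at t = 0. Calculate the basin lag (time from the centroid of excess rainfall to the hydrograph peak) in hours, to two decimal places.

t_L ≈ 8.03 h

Centroid of excess rainfall: t_c = Σ P_i·t̄_i / ΣP_i = 0.9653 h (block centres at 0.75, 2.25 h).
Hydrograph peak occurs at t = 9 h, so basin lag t_L = 9 − 0.9653 = 8.03 h.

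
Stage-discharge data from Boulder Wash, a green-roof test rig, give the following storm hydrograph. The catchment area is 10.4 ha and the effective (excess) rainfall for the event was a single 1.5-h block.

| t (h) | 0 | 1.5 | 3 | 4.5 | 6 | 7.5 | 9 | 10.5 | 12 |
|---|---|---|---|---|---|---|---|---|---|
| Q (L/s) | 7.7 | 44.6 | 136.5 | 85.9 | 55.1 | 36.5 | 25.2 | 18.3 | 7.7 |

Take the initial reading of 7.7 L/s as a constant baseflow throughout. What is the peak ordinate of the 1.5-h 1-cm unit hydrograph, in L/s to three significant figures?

Direct runoff: 0.0, 36.9, 128.8, 78.2, 47.4, 28.8, 17.5, 10.6, 0.0 L/s; ΣQ_DR = 348.2 L/s, peak = 128.8 L/s.
Runoff depth d = ΣQ_DR·Δt / A = 348.2 × 5400 / (10.4 ha) = 18.08 mm.
The 1-cm UH is the DRH scaled by (10 mm)/d, so U_p = 128.8 × 10/18.08 = 71.2 L/s.

U_p ≈ 71.2 L/s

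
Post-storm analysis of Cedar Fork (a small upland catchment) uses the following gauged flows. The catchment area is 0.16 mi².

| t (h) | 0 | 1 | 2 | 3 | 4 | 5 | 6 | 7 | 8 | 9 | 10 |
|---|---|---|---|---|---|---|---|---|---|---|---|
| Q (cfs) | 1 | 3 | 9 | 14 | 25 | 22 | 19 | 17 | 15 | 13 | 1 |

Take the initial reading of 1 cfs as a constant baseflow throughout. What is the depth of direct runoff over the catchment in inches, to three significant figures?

Direct runoff: 0.0, 2.0, 8.0, 13.0, 24.0, 21.0, 18.0, 16.0, 14.0, 12.0, 0.0 cfs; ΣQ_DR = 128.0 cfs.
V = ΣQ_DR · Δt = 128.0 × 3600 s = 4.608 × 10^5 ft³.
Over A = 0.16 mi², depth = V / A = 1.24 in.

d ≈ 1.24 in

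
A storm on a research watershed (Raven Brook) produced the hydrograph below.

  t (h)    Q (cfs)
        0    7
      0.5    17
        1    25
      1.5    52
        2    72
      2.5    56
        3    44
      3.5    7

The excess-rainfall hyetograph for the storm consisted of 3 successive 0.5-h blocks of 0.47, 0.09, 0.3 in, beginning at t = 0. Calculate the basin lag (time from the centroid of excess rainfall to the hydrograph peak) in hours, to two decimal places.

Centroid of excess rainfall: t_c = Σ P_i·t̄_i / ΣP_i = 0.6512 h (block centres at 0.25, 0.75, 1.25 h).
Hydrograph peak occurs at t = 2 h, so basin lag t_L = 2 − 0.6512 = 1.35 h.

t_L ≈ 1.35 h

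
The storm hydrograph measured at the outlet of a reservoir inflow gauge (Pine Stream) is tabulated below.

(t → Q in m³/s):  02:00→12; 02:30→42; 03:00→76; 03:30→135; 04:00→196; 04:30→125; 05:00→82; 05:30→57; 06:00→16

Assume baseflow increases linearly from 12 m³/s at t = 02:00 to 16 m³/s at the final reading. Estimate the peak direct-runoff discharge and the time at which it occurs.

Subtracting baseflow gives direct-runoff ordinates: 0.00, 29.50, 63.00, 121.50, 182.00, 110.50, 67.00, 41.50, 0.00 m³/s.
The maximum is 182.00 m³/s, occurring at the reading for t = 04:00.

Q_p = 182.00 m³/s at t = 04:00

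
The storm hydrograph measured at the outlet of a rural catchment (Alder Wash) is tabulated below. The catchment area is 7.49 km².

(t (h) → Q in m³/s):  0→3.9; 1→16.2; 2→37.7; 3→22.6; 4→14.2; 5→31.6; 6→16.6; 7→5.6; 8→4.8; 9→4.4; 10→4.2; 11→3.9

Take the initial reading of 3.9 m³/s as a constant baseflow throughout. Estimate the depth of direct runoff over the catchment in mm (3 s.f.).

d ≈ 57.1 mm

Direct runoff: 0.0, 12.3, 33.8, 18.7, 10.3, 27.7, 12.7, 1.7, 0.9, 0.5, 0.3, 0.0 m³/s; ΣQ_DR = 118.9 m³/s.
V = ΣQ_DR · Δt = 118.9 × 3600 s = 4.280 × 10^5 m³.
Over A = 7.49 km², depth = V / A = 57.1 mm.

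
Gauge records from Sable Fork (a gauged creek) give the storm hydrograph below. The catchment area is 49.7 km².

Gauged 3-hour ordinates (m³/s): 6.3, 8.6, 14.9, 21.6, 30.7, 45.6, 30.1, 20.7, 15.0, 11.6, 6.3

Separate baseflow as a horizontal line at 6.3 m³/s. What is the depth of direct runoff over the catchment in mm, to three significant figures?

Direct runoff: 0.0, 2.3, 8.6, 15.3, 24.4, 39.3, 23.8, 14.4, 8.7, 5.3, 0.0 m³/s; ΣQ_DR = 142.1 m³/s.
V = ΣQ_DR · Δt = 142.1 × 10800 s = 1.535 × 10^6 m³.
Over A = 49.7 km², depth = V / A = 30.9 mm.

d ≈ 30.9 mm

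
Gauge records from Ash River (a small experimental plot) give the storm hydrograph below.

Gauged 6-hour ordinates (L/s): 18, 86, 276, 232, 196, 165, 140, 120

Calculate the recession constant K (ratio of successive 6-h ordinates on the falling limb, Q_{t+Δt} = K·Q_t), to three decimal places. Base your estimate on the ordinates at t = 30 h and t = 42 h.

Using the recession-limb readings at t = 30 h and t = 42 h: Q falls from 165 to 120 L/s over 2 intervals.
K = (Q₂/Q₁)^(1/2) = (120/165)^(1/2) = 0.853.

K ≈ 0.853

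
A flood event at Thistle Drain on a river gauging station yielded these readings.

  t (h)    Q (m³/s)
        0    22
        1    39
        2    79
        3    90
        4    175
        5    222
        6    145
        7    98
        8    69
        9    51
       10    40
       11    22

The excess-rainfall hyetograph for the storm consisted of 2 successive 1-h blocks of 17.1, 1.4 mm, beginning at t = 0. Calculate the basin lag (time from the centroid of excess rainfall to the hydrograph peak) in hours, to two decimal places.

t_L ≈ 4.42 h

Centroid of excess rainfall: t_c = Σ P_i·t̄_i / ΣP_i = 0.5757 h (block centres at 0.5, 1.5 h).
Hydrograph peak occurs at t = 5 h, so basin lag t_L = 5 − 0.5757 = 4.42 h.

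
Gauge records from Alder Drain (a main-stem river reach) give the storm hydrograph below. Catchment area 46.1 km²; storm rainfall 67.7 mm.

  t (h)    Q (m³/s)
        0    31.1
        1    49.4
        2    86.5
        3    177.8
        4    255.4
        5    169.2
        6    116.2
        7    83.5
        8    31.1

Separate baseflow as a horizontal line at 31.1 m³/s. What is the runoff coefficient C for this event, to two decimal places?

C ≈ 0.83

ΣQ_DR = 720.3 m³/s; V = ΣQ_DR·Δt = 2.593 × 10^6 m³.
Runoff depth d = V / A = 56.25 mm.
C = d / P = 56.25 / 67.7 = 0.83.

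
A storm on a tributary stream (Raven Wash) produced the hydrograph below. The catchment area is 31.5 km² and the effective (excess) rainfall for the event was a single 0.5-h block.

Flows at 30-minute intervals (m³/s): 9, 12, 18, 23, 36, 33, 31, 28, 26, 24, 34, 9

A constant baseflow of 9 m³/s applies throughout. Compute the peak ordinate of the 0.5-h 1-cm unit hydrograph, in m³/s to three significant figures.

U_p ≈ 27.0 m³/s

Direct runoff: 0.0, 3.0, 9.0, 14.0, 27.0, 24.0, 22.0, 19.0, 17.0, 15.0, 25.0, 0.0 m³/s; ΣQ_DR = 175.0 m³/s, peak = 27.0 m³/s.
Runoff depth d = ΣQ_DR·Δt / A = 175.0 × 1800 / (31.5 km²) = 10.00 mm.
The 1-cm UH is the DRH scaled by (10 mm)/d, so U_p = 27.0 × 10/10.00 = 27.0 m³/s.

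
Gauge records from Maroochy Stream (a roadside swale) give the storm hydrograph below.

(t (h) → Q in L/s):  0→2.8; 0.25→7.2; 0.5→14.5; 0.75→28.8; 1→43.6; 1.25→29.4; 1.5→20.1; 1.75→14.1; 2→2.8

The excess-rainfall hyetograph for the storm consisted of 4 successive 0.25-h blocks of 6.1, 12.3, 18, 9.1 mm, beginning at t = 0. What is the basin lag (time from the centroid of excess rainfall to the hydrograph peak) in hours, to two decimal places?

t_L ≈ 0.46 h

Centroid of excess rainfall: t_c = Σ P_i·t̄_i / ΣP_i = 0.5404 h (block centres at 0.125, 0.375, 0.625, 0.875 h).
Hydrograph peak occurs at t = 1 h, so basin lag t_L = 1 − 0.5404 = 0.46 h.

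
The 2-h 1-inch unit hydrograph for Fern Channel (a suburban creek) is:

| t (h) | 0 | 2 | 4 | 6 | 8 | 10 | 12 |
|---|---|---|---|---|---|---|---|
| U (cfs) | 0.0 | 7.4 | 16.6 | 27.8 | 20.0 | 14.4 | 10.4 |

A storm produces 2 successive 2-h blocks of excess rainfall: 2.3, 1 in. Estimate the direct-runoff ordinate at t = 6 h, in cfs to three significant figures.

By discrete convolution, Q_j = Σ (P_i / 1 in) · U_{j−i}.
At t = 6 h (j=3): Q = (2.3/1)·27.8 + (1/1)·16.6 = 80.5 cfs.

Q ≈ 80.5 cfs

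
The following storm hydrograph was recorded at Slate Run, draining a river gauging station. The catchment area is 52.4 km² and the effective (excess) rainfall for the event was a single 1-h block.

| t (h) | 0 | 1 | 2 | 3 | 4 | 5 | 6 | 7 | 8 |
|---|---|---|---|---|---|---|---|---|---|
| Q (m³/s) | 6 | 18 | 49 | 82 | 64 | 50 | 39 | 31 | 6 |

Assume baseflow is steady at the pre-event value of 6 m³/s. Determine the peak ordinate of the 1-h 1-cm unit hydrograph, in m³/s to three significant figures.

U_p ≈ 38.0 m³/s

Direct runoff: 0.0, 12.0, 43.0, 76.0, 58.0, 44.0, 33.0, 25.0, 0.0 m³/s; ΣQ_DR = 291.0 m³/s, peak = 76.0 m³/s.
Runoff depth d = ΣQ_DR·Δt / A = 291.0 × 3600 / (52.4 km²) = 19.99 mm.
The 1-cm UH is the DRH scaled by (10 mm)/d, so U_p = 76.0 × 10/19.99 = 38.0 m³/s.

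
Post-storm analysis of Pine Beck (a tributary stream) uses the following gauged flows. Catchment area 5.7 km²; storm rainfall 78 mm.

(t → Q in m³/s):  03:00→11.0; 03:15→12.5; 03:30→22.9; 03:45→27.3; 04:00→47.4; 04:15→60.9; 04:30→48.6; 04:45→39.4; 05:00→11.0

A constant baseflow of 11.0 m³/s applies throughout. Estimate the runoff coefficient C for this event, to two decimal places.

ΣQ_DR = 182.0 m³/s; V = ΣQ_DR·Δt = 1.638 × 10^5 m³.
Runoff depth d = V / A = 28.74 mm.
C = d / P = 28.74 / 78 = 0.37.

C ≈ 0.37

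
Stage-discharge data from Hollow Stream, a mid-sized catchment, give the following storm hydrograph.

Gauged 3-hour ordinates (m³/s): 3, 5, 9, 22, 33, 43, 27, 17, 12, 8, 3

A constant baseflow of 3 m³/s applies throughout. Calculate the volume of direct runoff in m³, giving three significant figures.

V ≈ 1.61 × 10^6 m³

Direct-runoff ordinates (Q − Q_b): 0.0, 2.0, 6.0, 19.0, 30.0, 40.0, 24.0, 14.0, 9.0, 5.0, 0.0 m³/s.
ΣQ_DR = 149.0 m³/s.
With Δt = 3 h = 10800 s, V = ΣQ_DR · Δt = 149.0 × 10800 = 1.61 × 10^6 m³.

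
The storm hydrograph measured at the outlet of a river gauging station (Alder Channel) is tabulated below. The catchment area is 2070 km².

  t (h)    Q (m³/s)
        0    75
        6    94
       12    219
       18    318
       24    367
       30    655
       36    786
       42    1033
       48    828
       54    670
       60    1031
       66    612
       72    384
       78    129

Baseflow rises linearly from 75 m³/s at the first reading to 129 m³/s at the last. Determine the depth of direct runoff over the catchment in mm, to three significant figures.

Direct runoff: 0.00, 14.85, 135.69, 230.54, 275.38, 559.23, 686.08, 928.92, 719.77, 557.62, 914.46, 491.31, 259.15, 0.00 m³/s; ΣQ_DR = 5773 m³/s.
V = ΣQ_DR · Δt = 5773 × 21600 s = 1.247 × 10^8 m³.
Over A = 2070 km², depth = V / A = 60.2 mm.

d ≈ 60.2 mm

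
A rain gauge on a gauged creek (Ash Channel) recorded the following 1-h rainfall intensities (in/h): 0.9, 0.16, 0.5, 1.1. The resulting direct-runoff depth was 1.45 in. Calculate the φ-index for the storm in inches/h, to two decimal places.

Only the 3 blocks with intensity above φ contribute runoff: 0.9, 0.5, 1.1 in/h.
Σ(I−φ)·Δt = d  ⇒  (0.9+0.5+1.1 − 3φ)·1 = 1.45
φ = (2.500 − 1.45/1) / 3 = 0.35 in/h.

φ ≈ 0.35 in/h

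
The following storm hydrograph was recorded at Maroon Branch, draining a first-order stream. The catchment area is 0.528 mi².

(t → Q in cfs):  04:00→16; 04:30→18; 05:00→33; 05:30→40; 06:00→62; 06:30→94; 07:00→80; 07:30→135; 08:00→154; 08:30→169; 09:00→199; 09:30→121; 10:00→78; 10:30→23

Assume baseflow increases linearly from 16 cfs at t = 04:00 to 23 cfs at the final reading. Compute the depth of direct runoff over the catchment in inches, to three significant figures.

Direct runoff: 0.00, 1.46, 15.92, 22.38, 43.85, 75.31, 60.77, 115.23, 133.69, 148.15, 177.62, 99.08, 55.54, 0.00 cfs; ΣQ_DR = 949.0 cfs.
V = ΣQ_DR · Δt = 949.0 × 1800 s = 1.708 × 10^6 ft³.
Over A = 0.528 mi², depth = V / A = 1.39 in.

d ≈ 1.39 in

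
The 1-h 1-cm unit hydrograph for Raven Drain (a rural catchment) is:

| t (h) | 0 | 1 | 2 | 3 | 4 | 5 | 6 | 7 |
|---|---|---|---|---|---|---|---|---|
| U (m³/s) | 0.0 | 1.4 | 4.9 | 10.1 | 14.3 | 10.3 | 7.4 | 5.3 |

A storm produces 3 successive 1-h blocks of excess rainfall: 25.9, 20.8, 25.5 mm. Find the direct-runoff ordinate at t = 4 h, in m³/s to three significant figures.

Q ≈ 70.5 m³/s

By discrete convolution, Q_j = Σ (P_i / 10 mm) · U_{j−i}.
At t = 4 h (j=4): Q = (25.9/10)·14.3 + (20.8/10)·10.1 + (25.5/10)·4.9 = 70.5 m³/s.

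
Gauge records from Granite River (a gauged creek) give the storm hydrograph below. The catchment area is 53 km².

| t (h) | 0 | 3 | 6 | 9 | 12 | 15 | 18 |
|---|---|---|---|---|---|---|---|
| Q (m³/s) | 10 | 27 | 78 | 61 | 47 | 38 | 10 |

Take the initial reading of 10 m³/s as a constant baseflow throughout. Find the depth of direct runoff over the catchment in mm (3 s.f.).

d ≈ 41.0 mm

Direct runoff: 0.0, 17.0, 68.0, 51.0, 37.0, 28.0, 0.0 m³/s; ΣQ_DR = 201.0 m³/s.
V = ΣQ_DR · Δt = 201.0 × 10800 s = 2.171 × 10^6 m³.
Over A = 53 km², depth = V / A = 41.0 mm.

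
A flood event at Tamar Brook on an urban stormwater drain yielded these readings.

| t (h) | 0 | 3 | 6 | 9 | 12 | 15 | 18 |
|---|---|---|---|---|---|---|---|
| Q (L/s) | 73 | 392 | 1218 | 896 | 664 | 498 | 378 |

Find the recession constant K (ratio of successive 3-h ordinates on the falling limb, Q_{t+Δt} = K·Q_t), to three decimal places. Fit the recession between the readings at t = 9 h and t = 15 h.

K ≈ 0.746

Using the recession-limb readings at t = 9 h and t = 15 h: Q falls from 896 to 498 L/s over 2 intervals.
K = (Q₂/Q₁)^(1/2) = (498/896)^(1/2) = 0.746.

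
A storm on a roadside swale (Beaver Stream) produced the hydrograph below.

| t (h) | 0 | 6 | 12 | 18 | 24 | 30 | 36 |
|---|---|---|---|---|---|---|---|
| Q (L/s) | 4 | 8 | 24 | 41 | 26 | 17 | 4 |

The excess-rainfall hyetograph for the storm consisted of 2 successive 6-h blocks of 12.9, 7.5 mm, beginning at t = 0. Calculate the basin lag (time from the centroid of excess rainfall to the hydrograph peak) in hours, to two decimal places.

t_L ≈ 12.79 h

Centroid of excess rainfall: t_c = Σ P_i·t̄_i / ΣP_i = 5.2059 h (block centres at 3, 9 h).
Hydrograph peak occurs at t = 18 h, so basin lag t_L = 18 − 5.2059 = 12.79 h.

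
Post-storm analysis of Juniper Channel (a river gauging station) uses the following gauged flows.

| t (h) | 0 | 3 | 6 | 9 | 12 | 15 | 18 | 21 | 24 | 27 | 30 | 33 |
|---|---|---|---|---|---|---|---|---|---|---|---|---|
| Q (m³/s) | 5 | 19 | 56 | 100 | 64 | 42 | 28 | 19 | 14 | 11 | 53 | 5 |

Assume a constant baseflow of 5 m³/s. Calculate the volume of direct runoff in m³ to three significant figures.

V ≈ 3.84 × 10^6 m³

Direct-runoff ordinates (Q − Q_b): 0.0, 14.0, 51.0, 95.0, 59.0, 37.0, 23.0, 14.0, 9.0, 6.0, 48.0, 0.0 m³/s.
ΣQ_DR = 356.0 m³/s.
With Δt = 3 h = 10800 s, V = ΣQ_DR · Δt = 356.0 × 10800 = 3.84 × 10^6 m³.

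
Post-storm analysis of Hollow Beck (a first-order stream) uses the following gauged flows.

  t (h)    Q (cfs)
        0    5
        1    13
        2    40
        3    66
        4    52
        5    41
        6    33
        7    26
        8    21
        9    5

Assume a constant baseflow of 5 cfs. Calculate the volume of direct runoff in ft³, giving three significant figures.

Direct-runoff ordinates (Q − Q_b): 0.0, 8.0, 35.0, 61.0, 47.0, 36.0, 28.0, 21.0, 16.0, 0.0 cfs.
ΣQ_DR = 252.0 cfs.
With Δt = 1 h = 3600 s, V = ΣQ_DR · Δt = 252.0 × 3600 = 9.07 × 10^5 ft³.

V ≈ 9.07 × 10^5 ft³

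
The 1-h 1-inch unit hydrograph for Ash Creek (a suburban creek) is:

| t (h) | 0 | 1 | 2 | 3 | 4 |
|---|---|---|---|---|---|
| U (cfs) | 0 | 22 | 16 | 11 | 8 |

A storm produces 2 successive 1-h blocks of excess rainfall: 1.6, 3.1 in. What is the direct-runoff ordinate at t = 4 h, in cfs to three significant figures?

Q ≈ 46.9 cfs

By discrete convolution, Q_j = Σ (P_i / 1 in) · U_{j−i}.
At t = 4 h (j=4): Q = (1.6/1)·8 + (3.1/1)·11 = 46.9 cfs.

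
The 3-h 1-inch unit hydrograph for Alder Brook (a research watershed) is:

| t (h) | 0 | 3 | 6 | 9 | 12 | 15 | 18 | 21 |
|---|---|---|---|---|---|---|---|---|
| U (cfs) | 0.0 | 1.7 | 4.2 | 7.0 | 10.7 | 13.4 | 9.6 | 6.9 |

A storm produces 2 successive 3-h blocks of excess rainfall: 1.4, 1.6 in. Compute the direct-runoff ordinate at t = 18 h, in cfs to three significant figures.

Q ≈ 34.9 cfs

By discrete convolution, Q_j = Σ (P_i / 1 in) · U_{j−i}.
At t = 18 h (j=6): Q = (1.4/1)·9.6 + (1.6/1)·13.4 = 34.9 cfs.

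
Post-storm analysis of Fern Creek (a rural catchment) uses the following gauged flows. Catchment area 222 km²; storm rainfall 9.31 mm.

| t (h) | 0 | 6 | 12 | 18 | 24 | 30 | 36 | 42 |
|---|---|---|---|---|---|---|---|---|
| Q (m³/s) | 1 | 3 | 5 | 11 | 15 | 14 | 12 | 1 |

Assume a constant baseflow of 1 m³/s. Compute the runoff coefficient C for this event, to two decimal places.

ΣQ_DR = 54.00 m³/s; V = ΣQ_DR·Δt = 1.166 × 10^6 m³.
Runoff depth d = V / A = 5.254 mm.
C = d / P = 5.254 / 9.31 = 0.56.

C ≈ 0.56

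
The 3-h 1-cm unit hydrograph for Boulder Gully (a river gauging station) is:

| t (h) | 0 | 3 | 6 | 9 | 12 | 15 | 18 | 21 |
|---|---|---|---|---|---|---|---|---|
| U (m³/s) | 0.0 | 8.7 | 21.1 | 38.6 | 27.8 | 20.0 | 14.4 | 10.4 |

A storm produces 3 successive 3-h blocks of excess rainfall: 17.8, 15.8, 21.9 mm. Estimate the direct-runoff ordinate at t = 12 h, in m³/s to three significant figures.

By discrete convolution, Q_j = Σ (P_i / 10 mm) · U_{j−i}.
At t = 12 h (j=4): Q = (17.8/10)·27.8 + (15.8/10)·38.6 + (21.9/10)·21.1 = 157 m³/s.

Q ≈ 157 m³/s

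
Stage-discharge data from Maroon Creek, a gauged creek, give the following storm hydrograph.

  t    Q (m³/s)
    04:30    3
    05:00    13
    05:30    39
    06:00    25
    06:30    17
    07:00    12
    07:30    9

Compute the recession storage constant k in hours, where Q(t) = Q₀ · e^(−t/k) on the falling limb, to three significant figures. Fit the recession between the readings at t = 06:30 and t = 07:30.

k ≈ 1.57 h

On the falling limb, Q drops from 17 to 9 m³/s between t = 06:30 and t = 07:30 (Δt = 1 h).
k = −Δt / ln(Q₂/Q₁) = −1 / ln(9/17) = 1.57 h.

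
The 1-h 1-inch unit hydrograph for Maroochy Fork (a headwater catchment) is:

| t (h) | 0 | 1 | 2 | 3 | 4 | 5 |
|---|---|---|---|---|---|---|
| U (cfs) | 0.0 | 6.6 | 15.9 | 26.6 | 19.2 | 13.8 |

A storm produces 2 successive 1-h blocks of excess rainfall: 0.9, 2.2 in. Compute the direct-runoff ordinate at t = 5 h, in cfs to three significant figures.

Q ≈ 54.7 cfs

By discrete convolution, Q_j = Σ (P_i / 1 in) · U_{j−i}.
At t = 5 h (j=5): Q = (0.9/1)·13.8 + (2.2/1)·19.2 = 54.7 cfs.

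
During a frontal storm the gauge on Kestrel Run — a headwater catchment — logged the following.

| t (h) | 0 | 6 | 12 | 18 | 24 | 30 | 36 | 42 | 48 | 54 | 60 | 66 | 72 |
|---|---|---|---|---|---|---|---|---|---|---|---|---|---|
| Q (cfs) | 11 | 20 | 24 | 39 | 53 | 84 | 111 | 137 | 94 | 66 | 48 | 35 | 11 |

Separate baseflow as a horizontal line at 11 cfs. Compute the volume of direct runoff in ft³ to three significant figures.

V ≈ 1.27 × 10^7 ft³

Direct-runoff ordinates (Q − Q_b): 0.0, 9.0, 13.0, 28.0, 42.0, 73.0, 100.0, 126.0, 83.0, 55.0, 37.0, 24.0, 0.0 cfs.
ΣQ_DR = 590.0 cfs.
With Δt = 6 h = 21600 s, V = ΣQ_DR · Δt = 590.0 × 21600 = 1.27 × 10^7 ft³.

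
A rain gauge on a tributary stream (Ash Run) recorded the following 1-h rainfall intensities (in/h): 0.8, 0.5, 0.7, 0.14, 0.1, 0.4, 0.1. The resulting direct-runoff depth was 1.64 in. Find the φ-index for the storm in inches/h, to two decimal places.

Only the 4 blocks with intensity above φ contribute runoff: 0.8, 0.5, 0.7, 0.4 in/h.
Σ(I−φ)·Δt = d  ⇒  (0.8+0.5+0.7+0.4 − 4φ)·1 = 1.64
φ = (2.400 − 1.64/1) / 4 = 0.19 in/h.

φ ≈ 0.19 in/h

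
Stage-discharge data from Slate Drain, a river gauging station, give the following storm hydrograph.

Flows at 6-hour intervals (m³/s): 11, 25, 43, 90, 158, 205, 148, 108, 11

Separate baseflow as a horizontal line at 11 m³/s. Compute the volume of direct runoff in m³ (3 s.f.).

V ≈ 1.51 × 10^7 m³

Direct-runoff ordinates (Q − Q_b): 0.0, 14.0, 32.0, 79.0, 147.0, 194.0, 137.0, 97.0, 0.0 m³/s.
ΣQ_DR = 700.0 m³/s.
With Δt = 6 h = 21600 s, V = ΣQ_DR · Δt = 700.0 × 21600 = 1.51 × 10^7 m³.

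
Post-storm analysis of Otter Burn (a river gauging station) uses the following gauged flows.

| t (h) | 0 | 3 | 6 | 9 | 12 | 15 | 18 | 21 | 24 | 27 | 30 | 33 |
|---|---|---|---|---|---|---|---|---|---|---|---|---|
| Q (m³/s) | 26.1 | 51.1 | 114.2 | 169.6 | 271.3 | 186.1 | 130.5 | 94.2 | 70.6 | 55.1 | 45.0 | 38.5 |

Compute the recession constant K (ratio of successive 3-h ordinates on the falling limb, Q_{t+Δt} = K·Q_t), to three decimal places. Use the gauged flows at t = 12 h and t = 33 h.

Using the recession-limb readings at t = 12 h and t = 33 h: Q falls from 271.3 to 38.5 m³/s over 7 intervals.
K = (Q₂/Q₁)^(1/7) = (38.5/271.3)^(1/7) = 0.757.

K ≈ 0.757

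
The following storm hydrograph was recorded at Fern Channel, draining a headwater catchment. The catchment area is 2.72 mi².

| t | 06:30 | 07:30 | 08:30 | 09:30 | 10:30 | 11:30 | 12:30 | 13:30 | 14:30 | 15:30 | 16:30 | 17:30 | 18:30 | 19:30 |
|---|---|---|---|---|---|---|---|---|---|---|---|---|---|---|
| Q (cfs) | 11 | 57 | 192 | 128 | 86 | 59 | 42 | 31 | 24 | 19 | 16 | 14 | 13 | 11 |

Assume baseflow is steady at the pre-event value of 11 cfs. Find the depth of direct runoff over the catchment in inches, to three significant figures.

d ≈ 0.313 in

Direct runoff: 0.0, 46.0, 181.0, 117.0, 75.0, 48.0, 31.0, 20.0, 13.0, 8.0, 5.0, 3.0, 2.0, 0.0 cfs; ΣQ_DR = 549.0 cfs.
V = ΣQ_DR · Δt = 549.0 × 3600 s = 1.976 × 10^6 ft³.
Over A = 2.72 mi², depth = V / A = 0.313 in.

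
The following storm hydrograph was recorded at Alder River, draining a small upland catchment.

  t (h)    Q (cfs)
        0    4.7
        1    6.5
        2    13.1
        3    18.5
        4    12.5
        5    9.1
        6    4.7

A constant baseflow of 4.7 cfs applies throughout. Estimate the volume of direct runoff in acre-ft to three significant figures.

Direct-runoff ordinates (Q − Q_b): 0.0, 1.8, 8.4, 13.8, 7.8, 4.4, 0.0 cfs.
ΣQ_DR = 36.20 cfs.
With Δt = 1 h = 3600 s, V = ΣQ_DR · Δt = 36.20 × 3600 = 1.30 × 10^5 ft³ = 2.99 acre-ft.

V ≈ 2.99 acre-ft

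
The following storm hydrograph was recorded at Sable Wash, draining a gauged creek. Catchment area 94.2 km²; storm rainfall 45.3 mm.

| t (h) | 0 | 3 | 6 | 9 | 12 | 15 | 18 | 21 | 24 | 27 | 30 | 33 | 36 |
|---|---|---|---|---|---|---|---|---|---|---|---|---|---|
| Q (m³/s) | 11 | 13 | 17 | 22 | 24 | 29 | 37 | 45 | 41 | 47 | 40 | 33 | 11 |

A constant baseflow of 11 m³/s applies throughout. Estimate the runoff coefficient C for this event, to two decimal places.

C ≈ 0.57

ΣQ_DR = 227.0 m³/s; V = ΣQ_DR·Δt = 2.452 × 10^6 m³.
Runoff depth d = V / A = 26.03 mm.
C = d / P = 26.03 / 45.3 = 0.57.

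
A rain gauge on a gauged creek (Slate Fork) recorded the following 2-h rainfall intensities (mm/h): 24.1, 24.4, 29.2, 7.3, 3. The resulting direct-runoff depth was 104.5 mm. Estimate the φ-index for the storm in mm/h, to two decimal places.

φ ≈ 8.48 mm/h

Only the 3 blocks with intensity above φ contribute runoff: 24.1, 24.4, 29.2 mm/h.
Σ(I−φ)·Δt = d  ⇒  (24.1+24.4+29.2 − 3φ)·2 = 104.5
φ = (77.70 − 104.5/2) / 3 = 8.48 mm/h.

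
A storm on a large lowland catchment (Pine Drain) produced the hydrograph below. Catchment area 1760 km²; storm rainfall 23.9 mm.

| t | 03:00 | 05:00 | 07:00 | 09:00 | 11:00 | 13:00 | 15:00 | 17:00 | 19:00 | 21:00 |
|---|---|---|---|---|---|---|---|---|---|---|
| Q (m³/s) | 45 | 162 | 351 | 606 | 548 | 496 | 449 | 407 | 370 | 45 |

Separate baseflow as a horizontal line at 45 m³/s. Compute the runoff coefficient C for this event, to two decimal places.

ΣQ_DR = 3029 m³/s; V = ΣQ_DR·Δt = 2.181 × 10^7 m³.
Runoff depth d = V / A = 12.39 mm.
C = d / P = 12.39 / 23.9 = 0.52.

C ≈ 0.52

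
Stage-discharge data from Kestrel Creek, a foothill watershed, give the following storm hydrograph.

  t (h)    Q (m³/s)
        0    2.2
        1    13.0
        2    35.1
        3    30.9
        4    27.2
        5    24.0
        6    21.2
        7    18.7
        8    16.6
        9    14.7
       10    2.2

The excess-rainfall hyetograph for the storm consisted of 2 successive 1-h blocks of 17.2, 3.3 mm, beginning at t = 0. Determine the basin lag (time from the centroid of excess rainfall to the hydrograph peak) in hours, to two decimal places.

t_L ≈ 1.34 h

Centroid of excess rainfall: t_c = Σ P_i·t̄_i / ΣP_i = 0.6610 h (block centres at 0.5, 1.5 h).
Hydrograph peak occurs at t = 2 h, so basin lag t_L = 2 − 0.6610 = 1.34 h.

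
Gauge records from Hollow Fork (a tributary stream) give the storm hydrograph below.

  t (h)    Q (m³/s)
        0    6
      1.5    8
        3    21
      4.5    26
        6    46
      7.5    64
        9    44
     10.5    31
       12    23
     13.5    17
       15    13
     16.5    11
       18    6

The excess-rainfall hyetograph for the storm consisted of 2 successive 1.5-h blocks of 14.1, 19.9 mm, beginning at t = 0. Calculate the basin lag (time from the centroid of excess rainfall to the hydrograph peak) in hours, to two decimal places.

Centroid of excess rainfall: t_c = Σ P_i·t̄_i / ΣP_i = 1.6279 h (block centres at 0.75, 2.25 h).
Hydrograph peak occurs at t = 7.5 h, so basin lag t_L = 7.5 − 1.6279 = 5.87 h.

t_L ≈ 5.87 h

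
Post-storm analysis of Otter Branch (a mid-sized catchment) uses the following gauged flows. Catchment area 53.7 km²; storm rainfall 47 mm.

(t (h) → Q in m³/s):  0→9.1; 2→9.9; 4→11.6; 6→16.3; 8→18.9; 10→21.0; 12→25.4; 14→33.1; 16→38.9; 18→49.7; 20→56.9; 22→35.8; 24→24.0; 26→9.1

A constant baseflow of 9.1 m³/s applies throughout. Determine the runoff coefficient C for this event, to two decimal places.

C ≈ 0.66

ΣQ_DR = 232.3 m³/s; V = ΣQ_DR·Δt = 1.673 × 10^6 m³.
Runoff depth d = V / A = 31.15 mm.
C = d / P = 31.15 / 47 = 0.66.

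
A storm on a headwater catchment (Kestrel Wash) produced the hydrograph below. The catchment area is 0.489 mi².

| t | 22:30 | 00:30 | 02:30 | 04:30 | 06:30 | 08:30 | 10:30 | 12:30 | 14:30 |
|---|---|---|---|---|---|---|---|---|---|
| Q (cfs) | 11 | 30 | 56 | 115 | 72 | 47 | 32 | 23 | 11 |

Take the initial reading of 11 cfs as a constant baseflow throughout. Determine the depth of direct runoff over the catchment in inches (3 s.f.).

Direct runoff: 0.0, 19.0, 45.0, 104.0, 61.0, 36.0, 21.0, 12.0, 0.0 cfs; ΣQ_DR = 298.0 cfs.
V = ΣQ_DR · Δt = 298.0 × 7200 s = 2.146 × 10^6 ft³.
Over A = 0.489 mi², depth = V / A = 1.89 in.

d ≈ 1.89 in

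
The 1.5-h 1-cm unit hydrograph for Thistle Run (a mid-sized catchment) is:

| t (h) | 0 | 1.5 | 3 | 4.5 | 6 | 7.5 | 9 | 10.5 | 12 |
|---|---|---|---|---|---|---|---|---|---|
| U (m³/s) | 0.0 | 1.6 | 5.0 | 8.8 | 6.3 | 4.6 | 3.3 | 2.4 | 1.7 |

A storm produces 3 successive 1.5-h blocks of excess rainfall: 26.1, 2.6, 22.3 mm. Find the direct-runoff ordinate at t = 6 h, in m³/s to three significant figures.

By discrete convolution, Q_j = Σ (P_i / 10 mm) · U_{j−i}.
At t = 6 h (j=4): Q = (26.1/10)·6.3 + (2.6/10)·8.8 + (22.3/10)·5.0 = 29.9 m³/s.

Q ≈ 29.9 m³/s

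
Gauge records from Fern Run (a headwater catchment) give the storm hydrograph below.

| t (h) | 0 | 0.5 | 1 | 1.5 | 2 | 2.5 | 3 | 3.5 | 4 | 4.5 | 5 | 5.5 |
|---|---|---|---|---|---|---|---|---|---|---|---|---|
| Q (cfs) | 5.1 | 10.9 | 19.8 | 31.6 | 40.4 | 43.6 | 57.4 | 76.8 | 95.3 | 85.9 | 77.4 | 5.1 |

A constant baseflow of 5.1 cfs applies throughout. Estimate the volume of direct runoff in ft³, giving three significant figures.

Direct-runoff ordinates (Q − Q_b): 0.0, 5.8, 14.7, 26.5, 35.3, 38.5, 52.3, 71.7, 90.2, 80.8, 72.3, 0.0 cfs.
ΣQ_DR = 488.1 cfs.
With Δt = 0.5 h = 1800 s, V = ΣQ_DR · Δt = 488.1 × 1800 = 8.79 × 10^5 ft³.

V ≈ 8.79 × 10^5 ft³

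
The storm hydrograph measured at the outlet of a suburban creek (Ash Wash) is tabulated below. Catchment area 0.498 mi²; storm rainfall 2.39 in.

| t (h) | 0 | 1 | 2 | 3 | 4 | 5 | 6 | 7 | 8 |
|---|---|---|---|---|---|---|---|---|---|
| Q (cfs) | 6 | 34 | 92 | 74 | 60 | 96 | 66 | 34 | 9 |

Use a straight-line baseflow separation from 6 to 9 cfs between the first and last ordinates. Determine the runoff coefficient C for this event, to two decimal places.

C ≈ 0.53

ΣQ_DR = 403.5 cfs; V = ΣQ_DR·Δt = 1.453 × 10^6 ft³.
Runoff depth d = V / A = 1.256 in.
C = d / P = 1.256 / 2.39 = 0.53.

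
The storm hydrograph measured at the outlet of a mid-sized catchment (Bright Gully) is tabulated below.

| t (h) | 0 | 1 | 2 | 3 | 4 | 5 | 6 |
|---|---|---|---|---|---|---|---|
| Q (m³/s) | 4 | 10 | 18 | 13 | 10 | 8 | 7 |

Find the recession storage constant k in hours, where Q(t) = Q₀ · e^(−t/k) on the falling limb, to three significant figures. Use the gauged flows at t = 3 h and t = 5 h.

k ≈ 4.12 h

On the falling limb, Q drops from 13 to 8 m³/s between t = 3 h and t = 5 h (Δt = 2 h).
k = −Δt / ln(Q₂/Q₁) = −2 / ln(8/13) = 4.12 h.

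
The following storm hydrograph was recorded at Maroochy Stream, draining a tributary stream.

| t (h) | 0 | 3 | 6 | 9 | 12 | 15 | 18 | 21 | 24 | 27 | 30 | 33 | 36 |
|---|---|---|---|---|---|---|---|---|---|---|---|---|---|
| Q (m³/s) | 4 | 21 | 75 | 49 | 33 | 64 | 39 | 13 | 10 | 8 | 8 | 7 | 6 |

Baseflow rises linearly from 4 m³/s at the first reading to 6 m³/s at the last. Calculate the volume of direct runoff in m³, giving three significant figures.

V ≈ 2.94 × 10^6 m³

Direct-runoff ordinates (Q − Q_b): 0.00, 16.83, 70.67, 44.50, 28.33, 59.17, 34.00, 7.83, 4.67, 2.50, 2.33, 1.17, 0.00 m³/s.
ΣQ_DR = 272.0 m³/s.
With Δt = 3 h = 10800 s, V = ΣQ_DR · Δt = 272.0 × 10800 = 2.94 × 10^6 m³.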